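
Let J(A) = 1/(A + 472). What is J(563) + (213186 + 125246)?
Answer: 350277121/1035 ≈ 3.3843e+5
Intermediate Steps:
J(A) = 1/(472 + A)
J(563) + (213186 + 125246) = 1/(472 + 563) + (213186 + 125246) = 1/1035 + 338432 = 350277121/1035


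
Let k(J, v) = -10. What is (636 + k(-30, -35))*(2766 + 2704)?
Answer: 3424220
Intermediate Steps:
(636 + k(-30, -35))*(2766 + 2704) = (636 - 10)*(2766 + 2704) = 626*5470 = 3424220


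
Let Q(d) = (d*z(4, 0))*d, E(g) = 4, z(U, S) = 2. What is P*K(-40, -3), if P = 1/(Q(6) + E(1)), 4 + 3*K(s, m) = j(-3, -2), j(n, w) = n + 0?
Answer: -7/228 ≈ -0.030702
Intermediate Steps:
j(n, w) = n
K(s, m) = -7/3 (K(s, m) = -4/3 + (⅓)*(-3) = -4/3 - 1 = -7/3)
Q(d) = 2*d² (Q(d) = (d*2)*d = (2*d)*d = 2*d²)
P = 1/76 (P = 1/(2*6² + 4) = 1/(2*36 + 4) = 1/(72 + 4) = 1/76 ≈ 0.013158)
P*K(-40, -3) = (1/76)*(-7/3) = -7/228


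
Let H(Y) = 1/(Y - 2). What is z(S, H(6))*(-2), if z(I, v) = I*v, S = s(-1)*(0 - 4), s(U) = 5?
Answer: 10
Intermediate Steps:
H(Y) = 1/(-2 + Y)
S = -20 (S = 5*(0 - 4) = 5*(-4) = -20)
z(S, H(6))*(-2) = -20/(-2 + 6)*(-2) = -20/4*(-2) = -20*¼*(-2) = -5*(-2) = 10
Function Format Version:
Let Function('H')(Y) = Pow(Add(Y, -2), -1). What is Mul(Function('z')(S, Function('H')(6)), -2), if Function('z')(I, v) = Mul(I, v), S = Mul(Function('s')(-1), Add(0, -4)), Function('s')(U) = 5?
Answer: 10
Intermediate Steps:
Function('H')(Y) = Pow(Add(-2, Y), -1)
S = -20 (S = Mul(5, Add(0, -4)) = Mul(5, -4) = -20)
Mul(Function('z')(S, Function('H')(6)), -2) = Mul(Mul(-20, Pow(Add(-2, 6), -1)), -2) = Mul(Mul(-20, Pow(4, -1)), -2) = Mul(Mul(-20, Rational(1, 4)), -2) = Mul(-5, -2) = 10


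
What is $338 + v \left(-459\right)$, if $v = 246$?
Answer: $-112576$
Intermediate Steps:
$338 + v \left(-459\right) = 338 + 246 \left(-459\right) = 338 - 112914 = -112576$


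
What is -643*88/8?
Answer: -7073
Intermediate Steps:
-643*88/8 = -643*88*(⅛) = -643*11 = -1*7073 = -7073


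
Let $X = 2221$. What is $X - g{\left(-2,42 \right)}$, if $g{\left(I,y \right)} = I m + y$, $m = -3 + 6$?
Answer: $2185$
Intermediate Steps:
$m = 3$
$g{\left(I,y \right)} = y + 3 I$ ($g{\left(I,y \right)} = I 3 + y = 3 I + y = y + 3 I$)
$X - g{\left(-2,42 \right)} = 2221 - \left(42 + 3 \left(-2\right)\right) = 2221 - \left(42 - 6\right) = 2221 - 36 = 2185$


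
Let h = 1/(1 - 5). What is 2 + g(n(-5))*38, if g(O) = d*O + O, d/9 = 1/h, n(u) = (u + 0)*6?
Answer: 39902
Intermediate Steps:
n(u) = 6*u (n(u) = u*6 = 6*u)
h = -¼ (h = 1/(-4) = -¼ ≈ -0.25000)
d = -36 (d = 9/(-¼) = 9*(-4) = -36)
g(O) = -35*O (g(O) = -36*O + O = -35*O)
2 + g(n(-5))*38 = 2 - 210*(-5)*38 = 2 - 35*(-30)*38 = 2 + 1050*38 = 2 + 39900 = 39902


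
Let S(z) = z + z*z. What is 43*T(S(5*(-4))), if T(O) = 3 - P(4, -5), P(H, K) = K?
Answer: 344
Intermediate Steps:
S(z) = z + z²
T(O) = 8 (T(O) = 3 - 1*(-5) = 3 + 5 = 8)
43*T(S(5*(-4))) = 43*8 = 344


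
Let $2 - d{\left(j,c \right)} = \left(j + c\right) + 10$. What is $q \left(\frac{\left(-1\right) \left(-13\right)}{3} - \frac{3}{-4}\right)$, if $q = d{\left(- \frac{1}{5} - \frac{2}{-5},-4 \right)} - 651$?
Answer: $- \frac{16653}{5} \approx -3330.6$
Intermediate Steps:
$d{\left(j,c \right)} = -8 - c - j$ ($d{\left(j,c \right)} = 2 - \left(\left(j + c\right) + 10\right) = 2 - \left(\left(c + j\right) + 10\right) = 2 - \left(10 + c + j\right) = -8 - c - j$)
$q = - \frac{3276}{5}$ ($q = \left(-8 - -4 - \left(- \frac{1}{5} - \frac{2}{-5}\right)\right) - 651 = \left(-8 + 4 - \left(\left(-1\right) \frac{1}{5} - - \frac{2}{5}\right)\right) - 651 = \left(-8 + 4 - \left(- \frac{1}{5} + \frac{2}{5}\right)\right) - 651 = \left(-8 + 4 - \frac{1}{5}\right) - 651 = - \frac{21}{5} - 651 = - \frac{3276}{5} \approx -655.2$)
$q \left(\frac{\left(-1\right) \left(-13\right)}{3} - \frac{3}{-4}\right) = - \frac{3276 \left(\frac{\left(-1\right) \left(-13\right)}{3} - \frac{3}{-4}\right)}{5} = - \frac{3276 \left(13 \cdot \frac{1}{3} - - \frac{3}{4}\right)}{5} = - \frac{3276 \left(\frac{13}{3} + \frac{3}{4}\right)}{5} = \left(- \frac{3276}{5}\right) \frac{61}{12} = - \frac{16653}{5}$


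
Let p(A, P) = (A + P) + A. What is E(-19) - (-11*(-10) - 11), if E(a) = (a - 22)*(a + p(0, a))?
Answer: 1459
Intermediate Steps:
p(A, P) = P + 2*A
E(a) = 2*a*(-22 + a) (E(a) = (a - 22)*(a + (a + 2*0)) = (-22 + a)*(a + (a + 0)) = (-22 + a)*(a + a) = (-22 + a)*(2*a) = 2*a*(-22 + a))
E(-19) - (-11*(-10) - 11) = 2*(-19)*(-22 - 19) - (-11*(-10) - 11) = 2*(-19)*(-41) - (110 - 11) = 1558 - 1*99 = 1558 - 99 = 1459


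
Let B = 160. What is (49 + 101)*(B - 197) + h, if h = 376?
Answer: -5174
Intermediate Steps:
(49 + 101)*(B - 197) + h = (49 + 101)*(160 - 197) + 376 = 150*(-37) + 376 = -5550 + 376 = -5174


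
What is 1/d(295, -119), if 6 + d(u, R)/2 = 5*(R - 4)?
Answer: -1/1242 ≈ -0.00080515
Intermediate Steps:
d(u, R) = -52 + 10*R (d(u, R) = -12 + 2*(5*(R - 4)) = -12 + 2*(5*(-4 + R)) = -12 + 2*(-20 + 5*R) = -12 + (-40 + 10*R) = -52 + 10*R)
1/d(295, -119) = 1/(-52 + 10*(-119)) = 1/(-52 - 1190) = 1/(-1242) = -1/1242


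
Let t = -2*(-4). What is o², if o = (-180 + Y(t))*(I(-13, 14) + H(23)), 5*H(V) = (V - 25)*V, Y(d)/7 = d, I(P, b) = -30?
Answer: 590684416/25 ≈ 2.3627e+7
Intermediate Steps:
t = 8
Y(d) = 7*d
H(V) = V*(-25 + V)/5 (H(V) = ((V - 25)*V)/5 = ((-25 + V)*V)/5 = (V*(-25 + V))/5 = V*(-25 + V)/5)
o = 24304/5 (o = (-180 + 7*8)*(-30 + (⅕)*23*(-25 + 23)) = (-180 + 56)*(-30 + (⅕)*23*(-2)) = -124*(-30 - 46/5) = -124*(-196/5) = 24304/5 ≈ 4860.8)
o² = (24304/5)² = 590684416/25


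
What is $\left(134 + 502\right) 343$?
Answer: $218148$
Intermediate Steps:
$\left(134 + 502\right) 343 = 636 \cdot 343 = 218148$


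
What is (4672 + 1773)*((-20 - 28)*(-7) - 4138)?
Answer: -24503890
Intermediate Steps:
(4672 + 1773)*((-20 - 28)*(-7) - 4138) = 6445*(-48*(-7) - 4138) = 6445*(336 - 4138) = 6445*(-3802) = -24503890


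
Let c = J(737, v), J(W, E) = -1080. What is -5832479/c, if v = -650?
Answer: 5832479/1080 ≈ 5400.4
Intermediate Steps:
c = -1080
-5832479/c = -5832479/(-1080) = -5832479*(-1/1080) = 5832479/1080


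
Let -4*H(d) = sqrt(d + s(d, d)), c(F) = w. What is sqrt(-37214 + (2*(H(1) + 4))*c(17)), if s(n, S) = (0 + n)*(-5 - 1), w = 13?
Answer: sqrt(-148440 - 26*I*sqrt(5))/2 ≈ 0.037724 - 192.64*I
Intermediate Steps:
s(n, S) = -6*n (s(n, S) = n*(-6) = -6*n)
c(F) = 13
H(d) = -sqrt(5)*sqrt(-d)/4 (H(d) = -sqrt(d - 6*d)/4 = -sqrt(5)*sqrt(-d)/4)
sqrt(-37214 + (2*(H(1) + 4))*c(17)) = sqrt(-37214 + (2*(-sqrt(5)*sqrt(-1*1)/4 + 4))*13) = sqrt(-37214 + (2*(-sqrt(5)*sqrt(-1)/4 + 4))*13) = sqrt(-37214 + (2*(-sqrt(5)*I/4 + 4))*13) = sqrt(-37214 + (2*(-I*sqrt(5)/4 + 4))*13) = sqrt(-37214 + (2*(4 - I*sqrt(5)/4))*13) = sqrt(-37214 + (8 - I*sqrt(5)/2)*13) = sqrt(-37214 + (104 - 13*I*sqrt(5)/2)) = sqrt(-37110 - 13*I*sqrt(5)/2)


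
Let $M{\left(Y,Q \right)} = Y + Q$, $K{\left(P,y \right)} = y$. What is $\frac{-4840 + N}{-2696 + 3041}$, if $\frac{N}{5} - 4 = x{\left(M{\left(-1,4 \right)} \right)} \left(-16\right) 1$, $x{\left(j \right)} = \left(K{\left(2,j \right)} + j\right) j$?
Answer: $- \frac{1252}{69} \approx -18.145$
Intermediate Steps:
$M{\left(Y,Q \right)} = Q + Y$
$x{\left(j \right)} = 2 j^{2}$ ($x{\left(j \right)} = \left(j + j\right) j = 2 j j = 2 j^{2}$)
$N = -1420$ ($N = 20 + 5 \cdot 2 \left(4 - 1\right)^{2} \left(-16\right) 1 = 20 + 5 \cdot 2 \cdot 3^{2} \left(-16\right) 1 = 20 + 5 \cdot 2 \cdot 9 \left(-16\right) 1 = 20 + 5 \cdot 18 \left(-16\right) 1 = 20 + 5 \left(\left(-288\right) 1\right) = 20 + 5 \left(-288\right) = 20 - 1440 = -1420$)
$\frac{-4840 + N}{-2696 + 3041} = \frac{-4840 - 1420}{-2696 + 3041} = - \frac{6260}{345} = \left(-6260\right) \frac{1}{345} = - \frac{1252}{69}$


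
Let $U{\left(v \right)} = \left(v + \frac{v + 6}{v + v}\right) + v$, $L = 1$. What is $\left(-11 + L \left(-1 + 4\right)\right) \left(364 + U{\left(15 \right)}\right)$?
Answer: $- \frac{15788}{5} \approx -3157.6$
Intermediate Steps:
$U{\left(v \right)} = 2 v + \frac{6 + v}{2 v}$ ($U{\left(v \right)} = \left(v + \frac{6 + v}{2 v}\right) + v = 2 v + \frac{6 + v}{2 v}$)
$\left(-11 + L \left(-1 + 4\right)\right) \left(364 + U{\left(15 \right)}\right) = \left(-11 + 1 \left(-1 + 4\right)\right) \left(364 + \left(\frac{1}{2} + 2 \cdot 15 + \frac{3}{15}\right)\right) = \left(-11 + 1 \cdot 3\right) \left(364 + \left(\frac{1}{2} + 30 + 3 \cdot \frac{1}{15}\right)\right) = \left(-11 + 3\right) \left(364 + \left(\frac{1}{2} + 30 + \frac{1}{5}\right)\right) = - 8 \left(364 + \frac{307}{10}\right) = \left(-8\right) \frac{3947}{10} = - \frac{15788}{5}$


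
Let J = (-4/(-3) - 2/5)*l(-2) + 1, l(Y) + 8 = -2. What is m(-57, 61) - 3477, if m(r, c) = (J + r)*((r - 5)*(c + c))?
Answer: 1472113/3 ≈ 4.9070e+5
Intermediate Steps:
l(Y) = -10 (l(Y) = -8 - 2 = -10)
J = -25/3 (J = (-4/(-3) - 2/5)*(-10) + 1 = (-4*(-⅓) - 2*⅕)*(-10) + 1 = (4/3 - ⅖)*(-10) + 1 = (14/15)*(-10) + 1 = -28/3 + 1 = -25/3 ≈ -8.3333)
m(r, c) = 2*c*(-5 + r)*(-25/3 + r) (m(r, c) = (-25/3 + r)*((r - 5)*(c + c)) = (-25/3 + r)*((-5 + r)*(2*c)) = (-25/3 + r)*(2*c*(-5 + r)) = 2*c*(-5 + r)*(-25/3 + r))
m(-57, 61) - 3477 = (⅔)*61*(125 - 40*(-57) + 3*(-57)²) - 3477 = (⅔)*61*(125 + 2280 + 3*3249) - 3477 = (⅔)*61*(125 + 2280 + 9747) - 3477 = (⅔)*61*12152 - 3477 = 1482544/3 - 3477 = 1472113/3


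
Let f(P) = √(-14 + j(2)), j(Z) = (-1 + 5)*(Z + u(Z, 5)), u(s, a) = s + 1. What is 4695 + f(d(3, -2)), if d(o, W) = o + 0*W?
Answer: 4695 + √6 ≈ 4697.5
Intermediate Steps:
d(o, W) = o (d(o, W) = o + 0 = o)
u(s, a) = 1 + s
j(Z) = 4 + 8*Z (j(Z) = (-1 + 5)*(Z + (1 + Z)) = 4*(1 + 2*Z) = 4 + 8*Z)
f(P) = √6 (f(P) = √(-14 + (4 + 8*2)) = √(-14 + (4 + 16)) = √(-14 + 20) = √6)
4695 + f(d(3, -2)) = 4695 + √6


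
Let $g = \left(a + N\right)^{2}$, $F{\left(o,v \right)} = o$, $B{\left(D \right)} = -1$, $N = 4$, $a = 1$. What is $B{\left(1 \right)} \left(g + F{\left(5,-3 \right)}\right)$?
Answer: $-30$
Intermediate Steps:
$g = 25$ ($g = \left(1 + 4\right)^{2} = 5^{2} = 25$)
$B{\left(1 \right)} \left(g + F{\left(5,-3 \right)}\right) = - (25 + 5) = \left(-1\right) 30 = -30$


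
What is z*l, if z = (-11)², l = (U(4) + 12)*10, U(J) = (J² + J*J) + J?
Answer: 58080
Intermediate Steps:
U(J) = J + 2*J² (U(J) = (J² + J²) + J = 2*J² + J = J + 2*J²)
l = 480 (l = (4*(1 + 2*4) + 12)*10 = (4*(1 + 8) + 12)*10 = (4*9 + 12)*10 = (36 + 12)*10 = 48*10 = 480)
z = 121
z*l = 121*480 = 58080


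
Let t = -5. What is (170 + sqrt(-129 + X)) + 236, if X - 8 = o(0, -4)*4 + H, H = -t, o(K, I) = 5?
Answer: 406 + 4*I*sqrt(6) ≈ 406.0 + 9.798*I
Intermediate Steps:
H = 5 (H = -1*(-5) = 5)
X = 33 (X = 8 + (5*4 + 5) = 8 + (20 + 5) = 8 + 25 = 33)
(170 + sqrt(-129 + X)) + 236 = (170 + sqrt(-129 + 33)) + 236 = (170 + sqrt(-96)) + 236 = (170 + 4*I*sqrt(6)) + 236 = 406 + 4*I*sqrt(6)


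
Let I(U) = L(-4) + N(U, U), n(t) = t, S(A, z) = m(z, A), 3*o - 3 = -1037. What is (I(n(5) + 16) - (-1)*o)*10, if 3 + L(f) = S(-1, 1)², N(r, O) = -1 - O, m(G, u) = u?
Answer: -11060/3 ≈ -3686.7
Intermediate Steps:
o = -1034/3 (o = 1 + (⅓)*(-1037) = 1 - 1037/3 = -1034/3 ≈ -344.67)
S(A, z) = A
L(f) = -2 (L(f) = -3 + (-1)² = -3 + 1 = -2)
I(U) = -3 - U (I(U) = -2 + (-1 - U) = -3 - U)
(I(n(5) + 16) - (-1)*o)*10 = ((-3 - (5 + 16)) - (-1)*(-1034)/3)*10 = ((-3 - 1*21) - 1*1034/3)*10 = ((-3 - 21) - 1034/3)*10 = (-24 - 1034/3)*10 = -1106/3*10 = -11060/3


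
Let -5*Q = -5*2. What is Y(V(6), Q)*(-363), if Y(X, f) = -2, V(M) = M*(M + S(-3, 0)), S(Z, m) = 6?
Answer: 726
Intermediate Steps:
Q = 2 (Q = -(-1)*2 = -⅕*(-10) = 2)
V(M) = M*(6 + M) (V(M) = M*(M + 6) = M*(6 + M))
Y(V(6), Q)*(-363) = -2*(-363) = 726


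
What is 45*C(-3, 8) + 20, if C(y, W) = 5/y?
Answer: -55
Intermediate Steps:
45*C(-3, 8) + 20 = 45*(5/(-3)) + 20 = 45*(5*(-⅓)) + 20 = 45*(-5/3) + 20 = -75 + 20 = -55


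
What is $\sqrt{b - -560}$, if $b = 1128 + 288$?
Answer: $2 \sqrt{494} \approx 44.452$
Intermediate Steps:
$b = 1416$
$\sqrt{b - -560} = \sqrt{1416 - -560} = \sqrt{1416 + 560} = \sqrt{1976} = 2 \sqrt{494}$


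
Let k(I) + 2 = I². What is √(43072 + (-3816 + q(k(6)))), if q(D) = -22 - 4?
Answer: √39230 ≈ 198.07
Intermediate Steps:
k(I) = -2 + I²
q(D) = -26
√(43072 + (-3816 + q(k(6)))) = √(43072 + (-3816 - 26)) = √(43072 - 3842) = √39230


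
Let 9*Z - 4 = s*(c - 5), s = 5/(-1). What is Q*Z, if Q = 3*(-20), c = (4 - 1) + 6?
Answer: 320/3 ≈ 106.67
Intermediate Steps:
s = -5 (s = 5*(-1) = -5)
c = 9 (c = 3 + 6 = 9)
Q = -60
Z = -16/9 (Z = 4/9 + (-5*(9 - 5))/9 = 4/9 + (-5*4)/9 = 4/9 + (⅑)*(-20) = 4/9 - 20/9 = -16/9 ≈ -1.7778)
Q*Z = -60*(-16/9) = 320/3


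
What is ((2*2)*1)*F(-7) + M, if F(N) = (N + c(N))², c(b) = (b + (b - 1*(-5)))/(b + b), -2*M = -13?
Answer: 16479/98 ≈ 168.15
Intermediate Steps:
M = 13/2 (M = -½*(-13) = 13/2 ≈ 6.5000)
c(b) = (5 + 2*b)/(2*b) (c(b) = (b + (b + 5))/((2*b)) = (b + (5 + b))*(1/(2*b)) = (5 + 2*b)*(1/(2*b)) = (5 + 2*b)/(2*b))
F(N) = (N + (5/2 + N)/N)²
((2*2)*1)*F(-7) + M = ((2*2)*1)*(-7 + (5/2 - 7)/(-7))² + 13/2 = (4*1)*(-7 - ⅐*(-9/2))² + 13/2 = 4*(-7 + 9/14)² + 13/2 = 4*(-89/14)² + 13/2 = 4*(7921/196) + 13/2 = 7921/49 + 13/2 = 16479/98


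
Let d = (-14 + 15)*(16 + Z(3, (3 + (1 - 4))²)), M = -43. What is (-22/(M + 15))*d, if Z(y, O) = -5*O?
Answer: 88/7 ≈ 12.571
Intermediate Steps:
d = 16 (d = (-14 + 15)*(16 - 5*(3 + (1 - 4))²) = 1*(16 - 5*(3 - 3)²) = 1*(16 - 5*0²) = 1*(16 - 5*0) = 1*(16 + 0) = 1*16 = 16)
(-22/(M + 15))*d = (-22/(-43 + 15))*16 = (-22/(-28))*16 = -1/28*(-22)*16 = (11/14)*16 = 88/7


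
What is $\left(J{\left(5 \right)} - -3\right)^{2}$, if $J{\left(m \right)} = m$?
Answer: $64$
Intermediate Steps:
$\left(J{\left(5 \right)} - -3\right)^{2} = \left(5 - -3\right)^{2} = \left(5 + 3\right)^{2} = 8^{2} = 64$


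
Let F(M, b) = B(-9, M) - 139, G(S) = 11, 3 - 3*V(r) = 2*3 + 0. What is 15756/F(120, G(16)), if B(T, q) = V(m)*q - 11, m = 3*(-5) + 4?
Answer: -2626/45 ≈ -58.356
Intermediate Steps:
m = -11 (m = -15 + 4 = -11)
V(r) = -1 (V(r) = 1 - (2*3 + 0)/3 = 1 - (6 + 0)/3 = 1 - ⅓*6 = 1 - 2 = -1)
B(T, q) = -11 - q (B(T, q) = -q - 11 = -11 - q)
F(M, b) = -150 - M (F(M, b) = (-11 - M) - 139 = -150 - M)
15756/F(120, G(16)) = 15756/(-150 - 1*120) = 15756/(-150 - 120) = 15756/(-270) = 15756*(-1/270) = -2626/45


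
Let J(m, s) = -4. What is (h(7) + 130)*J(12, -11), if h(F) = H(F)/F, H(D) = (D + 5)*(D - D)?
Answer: -520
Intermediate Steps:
H(D) = 0 (H(D) = (5 + D)*0 = 0)
h(F) = 0 (h(F) = 0/F = 0)
(h(7) + 130)*J(12, -11) = (0 + 130)*(-4) = 130*(-4) = -520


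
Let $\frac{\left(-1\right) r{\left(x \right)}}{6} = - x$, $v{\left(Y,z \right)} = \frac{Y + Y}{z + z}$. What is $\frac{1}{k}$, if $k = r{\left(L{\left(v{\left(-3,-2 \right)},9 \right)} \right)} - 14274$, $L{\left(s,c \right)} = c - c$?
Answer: $- \frac{1}{14274} \approx -7.0057 \cdot 10^{-5}$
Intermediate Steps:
$v{\left(Y,z \right)} = \frac{Y}{z}$ ($v{\left(Y,z \right)} = \frac{2 Y}{2 z} = 2 Y \frac{1}{2 z} = \frac{Y}{z}$)
$L{\left(s,c \right)} = 0$
$r{\left(x \right)} = 6 x$ ($r{\left(x \right)} = - 6 \left(- x\right) = 6 x$)
$k = -14274$ ($k = 6 \cdot 0 - 14274 = 0 - 14274 = -14274$)
$\frac{1}{k} = \frac{1}{-14274} = - \frac{1}{14274}$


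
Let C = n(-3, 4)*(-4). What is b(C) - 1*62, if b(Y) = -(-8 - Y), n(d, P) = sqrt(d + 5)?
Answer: -54 - 4*sqrt(2) ≈ -59.657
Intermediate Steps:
n(d, P) = sqrt(5 + d)
C = -4*sqrt(2) (C = sqrt(5 - 3)*(-4) = sqrt(2)*(-4) = -4*sqrt(2) ≈ -5.6569)
b(Y) = 8 + Y
b(C) - 1*62 = (8 - 4*sqrt(2)) - 1*62 = (8 - 4*sqrt(2)) - 62 = -54 - 4*sqrt(2)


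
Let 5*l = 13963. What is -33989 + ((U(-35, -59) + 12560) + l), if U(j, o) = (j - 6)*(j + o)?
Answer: -73912/5 ≈ -14782.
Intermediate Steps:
l = 13963/5 (l = (⅕)*13963 = 13963/5 ≈ 2792.6)
U(j, o) = (-6 + j)*(j + o)
-33989 + ((U(-35, -59) + 12560) + l) = -33989 + ((((-35)² - 6*(-35) - 6*(-59) - 35*(-59)) + 12560) + 13963/5) = -33989 + (((1225 + 210 + 354 + 2065) + 12560) + 13963/5) = -33989 + ((3854 + 12560) + 13963/5) = -33989 + (16414 + 13963/5) = -33989 + 96033/5 = -73912/5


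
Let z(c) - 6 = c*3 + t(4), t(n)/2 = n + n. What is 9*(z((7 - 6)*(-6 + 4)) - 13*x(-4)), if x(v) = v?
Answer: 612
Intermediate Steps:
t(n) = 4*n (t(n) = 2*(n + n) = 2*(2*n) = 4*n)
z(c) = 22 + 3*c (z(c) = 6 + (c*3 + 4*4) = 6 + (3*c + 16) = 6 + (16 + 3*c) = 22 + 3*c)
9*(z((7 - 6)*(-6 + 4)) - 13*x(-4)) = 9*((22 + 3*((7 - 6)*(-6 + 4))) - 13*(-4)) = 9*((22 + 3*(1*(-2))) + 52) = 9*((22 + 3*(-2)) + 52) = 9*((22 - 6) + 52) = 9*(16 + 52) = 9*68 = 612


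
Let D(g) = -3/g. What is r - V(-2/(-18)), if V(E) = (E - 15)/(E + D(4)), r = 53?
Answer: 683/23 ≈ 29.696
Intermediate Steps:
V(E) = (-15 + E)/(-3/4 + E) (V(E) = (E - 15)/(E - 3/4) = (-15 + E)/(E - 3*1/4) = (-15 + E)/(E - 3/4) = (-15 + E)/(-3/4 + E))
r - V(-2/(-18)) = 53 - 4*(-15 - 2/(-18))/(-3 + 4*(-2/(-18))) = 53 - 4*(-15 - 2*(-1/18))/(-3 + 4*(-2*(-1/18))) = 53 - 4*(-15 + 1/9)/(-3 + 4*(1/9)) = 53 - 4*(-134)/((-3 + 4/9)*9) = 53 - 4*(-134)/((-23/9)*9) = 53 - 4*(-9)*(-134)/(23*9) = 53 - 1*536/23 = 53 - 536/23 = 683/23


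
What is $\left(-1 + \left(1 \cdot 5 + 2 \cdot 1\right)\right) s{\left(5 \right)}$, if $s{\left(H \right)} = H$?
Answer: $30$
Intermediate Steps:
$\left(-1 + \left(1 \cdot 5 + 2 \cdot 1\right)\right) s{\left(5 \right)} = \left(-1 + \left(1 \cdot 5 + 2 \cdot 1\right)\right) 5 = \left(-1 + \left(5 + 2\right)\right) 5 = \left(-1 + 7\right) 5 = 6 \cdot 5 = 30$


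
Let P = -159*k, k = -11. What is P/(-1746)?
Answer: -583/582 ≈ -1.0017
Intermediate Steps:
P = 1749 (P = -159*(-11) = 1749)
P/(-1746) = 1749/(-1746) = 1749*(-1/1746) = -583/582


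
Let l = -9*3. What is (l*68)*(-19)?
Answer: 34884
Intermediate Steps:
l = -27
(l*68)*(-19) = -27*68*(-19) = -1836*(-19) = 34884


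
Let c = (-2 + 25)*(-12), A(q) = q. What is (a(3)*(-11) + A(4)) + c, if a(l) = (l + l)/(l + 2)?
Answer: -1426/5 ≈ -285.20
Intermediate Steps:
a(l) = 2*l/(2 + l) (a(l) = (2*l)/(2 + l) = 2*l/(2 + l))
c = -276 (c = (-1*2 + 25)*(-12) = (-2 + 25)*(-12) = 23*(-12) = -276)
(a(3)*(-11) + A(4)) + c = ((2*3/(2 + 3))*(-11) + 4) - 276 = ((2*3/5)*(-11) + 4) - 276 = ((2*3*(1/5))*(-11) + 4) - 276 = ((6/5)*(-11) + 4) - 276 = (-66/5 + 4) - 276 = -46/5 - 276 = -1426/5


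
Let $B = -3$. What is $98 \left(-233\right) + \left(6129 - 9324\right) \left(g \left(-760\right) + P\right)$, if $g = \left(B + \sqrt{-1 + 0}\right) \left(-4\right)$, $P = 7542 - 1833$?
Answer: $10875311 - 9712800 i \approx 1.0875 \cdot 10^{7} - 9.7128 \cdot 10^{6} i$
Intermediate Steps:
$P = 5709$ ($P = 7542 - 1833 = 5709$)
$g = 12 - 4 i$ ($g = \left(-3 + \sqrt{-1 + 0}\right) \left(-4\right) = \left(-3 + \sqrt{-1}\right) \left(-4\right) = \left(-3 + i\right) \left(-4\right) = 12 - 4 i \approx 12.0 - 4.0 i$)
$98 \left(-233\right) + \left(6129 - 9324\right) \left(g \left(-760\right) + P\right) = 98 \left(-233\right) + \left(6129 - 9324\right) \left(\left(12 - 4 i\right) \left(-760\right) + 5709\right) = -22834 - 3195 \left(\left(-9120 + 3040 i\right) + 5709\right) = -22834 - 3195 \left(-3411 + 3040 i\right) = -22834 + \left(10898145 - 9712800 i\right) = 10875311 - 9712800 i$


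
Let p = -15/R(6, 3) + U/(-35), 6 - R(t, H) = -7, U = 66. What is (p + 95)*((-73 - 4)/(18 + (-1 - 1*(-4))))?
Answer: -460262/1365 ≈ -337.19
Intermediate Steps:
R(t, H) = 13 (R(t, H) = 6 - 1*(-7) = 6 + 7 = 13)
p = -1383/455 (p = -15/13 + 66/(-35) = -15*1/13 + 66*(-1/35) = -15/13 - 66/35 = -1383/455 ≈ -3.0396)
(p + 95)*((-73 - 4)/(18 + (-1 - 1*(-4)))) = (-1383/455 + 95)*((-73 - 4)/(18 + (-1 - 1*(-4)))) = 41842*(-77/(18 + (-1 + 4)))/455 = 41842*(-77/(18 + 3))/455 = 41842*(-77/21)/455 = 41842*(-77*1/21)/455 = (41842/455)*(-11/3) = -460262/1365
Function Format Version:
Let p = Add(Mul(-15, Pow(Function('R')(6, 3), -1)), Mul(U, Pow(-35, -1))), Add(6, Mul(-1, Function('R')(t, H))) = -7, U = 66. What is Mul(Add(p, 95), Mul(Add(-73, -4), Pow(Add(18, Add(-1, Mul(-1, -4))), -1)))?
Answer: Rational(-460262, 1365) ≈ -337.19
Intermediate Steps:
Function('R')(t, H) = 13 (Function('R')(t, H) = Add(6, Mul(-1, -7)) = Add(6, 7) = 13)
p = Rational(-1383, 455) (p = Add(Mul(-15, Pow(13, -1)), Mul(66, Pow(-35, -1))) = Add(Mul(-15, Rational(1, 13)), Mul(66, Rational(-1, 35))) = Add(Rational(-15, 13), Rational(-66, 35)) = Rational(-1383, 455) ≈ -3.0396)
Mul(Add(p, 95), Mul(Add(-73, -4), Pow(Add(18, Add(-1, Mul(-1, -4))), -1))) = Mul(Add(Rational(-1383, 455), 95), Mul(Add(-73, -4), Pow(Add(18, Add(-1, Mul(-1, -4))), -1))) = Mul(Rational(41842, 455), Mul(-77, Pow(Add(18, Add(-1, 4)), -1))) = Mul(Rational(41842, 455), Mul(-77, Pow(Add(18, 3), -1))) = Mul(Rational(41842, 455), Mul(-77, Pow(21, -1))) = Mul(Rational(41842, 455), Mul(-77, Rational(1, 21))) = Mul(Rational(41842, 455), Rational(-11, 3)) = Rational(-460262, 1365)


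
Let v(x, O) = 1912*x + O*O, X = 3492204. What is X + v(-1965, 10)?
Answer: -264776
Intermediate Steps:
v(x, O) = O² + 1912*x (v(x, O) = 1912*x + O² = O² + 1912*x)
X + v(-1965, 10) = 3492204 + (10² + 1912*(-1965)) = 3492204 + (100 - 3757080) = 3492204 - 3756980 = -264776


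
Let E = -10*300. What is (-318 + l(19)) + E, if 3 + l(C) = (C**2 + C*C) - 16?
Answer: -2615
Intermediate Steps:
E = -3000
l(C) = -19 + 2*C**2 (l(C) = -3 + ((C**2 + C*C) - 16) = -3 + ((C**2 + C**2) - 16) = -3 + (2*C**2 - 16) = -3 + (-16 + 2*C**2) = -19 + 2*C**2)
(-318 + l(19)) + E = (-318 + (-19 + 2*19**2)) - 3000 = (-318 + (-19 + 2*361)) - 3000 = (-318 + (-19 + 722)) - 3000 = (-318 + 703) - 3000 = 385 - 3000 = -2615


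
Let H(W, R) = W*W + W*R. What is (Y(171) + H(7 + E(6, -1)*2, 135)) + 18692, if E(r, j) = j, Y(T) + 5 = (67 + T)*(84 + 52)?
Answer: 51755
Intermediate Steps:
Y(T) = 9107 + 136*T (Y(T) = -5 + (67 + T)*(84 + 52) = -5 + (67 + T)*136 = -5 + (9112 + 136*T) = 9107 + 136*T)
H(W, R) = W**2 + R*W
(Y(171) + H(7 + E(6, -1)*2, 135)) + 18692 = ((9107 + 136*171) + (7 - 1*2)*(135 + (7 - 1*2))) + 18692 = ((9107 + 23256) + (7 - 2)*(135 + (7 - 2))) + 18692 = (32363 + 5*(135 + 5)) + 18692 = (32363 + 5*140) + 18692 = (32363 + 700) + 18692 = 33063 + 18692 = 51755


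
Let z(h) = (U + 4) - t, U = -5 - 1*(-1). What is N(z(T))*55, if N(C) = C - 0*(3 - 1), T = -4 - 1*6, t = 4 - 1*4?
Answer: 0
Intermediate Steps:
U = -4 (U = -5 + 1 = -4)
t = 0 (t = 4 - 4 = 0)
T = -10 (T = -4 - 6 = -10)
z(h) = 0 (z(h) = (-4 + 4) - 1*0 = 0 + 0 = 0)
N(C) = C (N(C) = C - 0*2 = C - 1*0 = C + 0 = C)
N(z(T))*55 = 0*55 = 0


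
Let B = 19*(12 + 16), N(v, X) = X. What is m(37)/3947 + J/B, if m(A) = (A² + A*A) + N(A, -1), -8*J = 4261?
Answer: -5169495/16798432 ≈ -0.30774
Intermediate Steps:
J = -4261/8 (J = -⅛*4261 = -4261/8 ≈ -532.63)
B = 532 (B = 19*28 = 532)
m(A) = -1 + 2*A² (m(A) = (A² + A*A) - 1 = (A² + A²) - 1 = 2*A² - 1 = -1 + 2*A²)
m(37)/3947 + J/B = (-1 + 2*37²)/3947 - 4261/8/532 = (-1 + 2*1369)*(1/3947) - 4261/8*1/532 = (-1 + 2738)*(1/3947) - 4261/4256 = 2737*(1/3947) - 4261/4256 = 2737/3947 - 4261/4256 = -5169495/16798432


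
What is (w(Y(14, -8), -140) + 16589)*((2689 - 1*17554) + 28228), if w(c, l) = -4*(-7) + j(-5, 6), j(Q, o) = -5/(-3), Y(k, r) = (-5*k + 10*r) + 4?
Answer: 666225728/3 ≈ 2.2208e+8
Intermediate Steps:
Y(k, r) = 4 - 5*k + 10*r
j(Q, o) = 5/3 (j(Q, o) = -5*(-⅓) = 5/3)
w(c, l) = 89/3 (w(c, l) = -4*(-7) + 5/3 = 28 + 5/3 = 89/3)
(w(Y(14, -8), -140) + 16589)*((2689 - 1*17554) + 28228) = (89/3 + 16589)*((2689 - 1*17554) + 28228) = 49856*((2689 - 17554) + 28228)/3 = 49856*(-14865 + 28228)/3 = (49856/3)*13363 = 666225728/3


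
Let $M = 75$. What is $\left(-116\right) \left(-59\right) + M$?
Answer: $6919$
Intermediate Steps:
$\left(-116\right) \left(-59\right) + M = \left(-116\right) \left(-59\right) + 75 = 6844 + 75 = 6919$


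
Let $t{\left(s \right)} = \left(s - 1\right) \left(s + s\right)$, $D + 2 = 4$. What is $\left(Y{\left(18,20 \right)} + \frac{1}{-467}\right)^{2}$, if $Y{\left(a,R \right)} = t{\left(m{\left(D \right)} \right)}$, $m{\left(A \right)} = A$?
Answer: $\frac{3485689}{218089} \approx 15.983$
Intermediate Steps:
$D = 2$ ($D = -2 + 4 = 2$)
$t{\left(s \right)} = 2 s \left(-1 + s\right)$ ($t{\left(s \right)} = \left(-1 + s\right) 2 s = 2 s \left(-1 + s\right)$)
$Y{\left(a,R \right)} = 4$ ($Y{\left(a,R \right)} = 2 \cdot 2 \left(-1 + 2\right) = 2 \cdot 2 \cdot 1 = 4$)
$\left(Y{\left(18,20 \right)} + \frac{1}{-467}\right)^{2} = \left(4 + \frac{1}{-467}\right)^{2} = \left(4 - \frac{1}{467}\right)^{2} = \left(\frac{1867}{467}\right)^{2} = \frac{3485689}{218089}$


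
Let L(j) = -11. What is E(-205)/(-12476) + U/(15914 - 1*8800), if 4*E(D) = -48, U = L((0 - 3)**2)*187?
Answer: -6394441/22188566 ≈ -0.28819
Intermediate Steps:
U = -2057 (U = -11*187 = -2057)
E(D) = -12 (E(D) = (1/4)*(-48) = -12)
E(-205)/(-12476) + U/(15914 - 1*8800) = -12/(-12476) - 2057/(15914 - 1*8800) = -12*(-1/12476) - 2057/(15914 - 8800) = 3/3119 - 2057/7114 = -6394441/22188566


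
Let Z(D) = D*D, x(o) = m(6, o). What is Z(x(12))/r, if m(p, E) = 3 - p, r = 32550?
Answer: 3/10850 ≈ 0.00027650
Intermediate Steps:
x(o) = -3 (x(o) = 3 - 1*6 = 3 - 6 = -3)
Z(D) = D²
Z(x(12))/r = (-3)²/32550 = 9*(1/32550) = 3/10850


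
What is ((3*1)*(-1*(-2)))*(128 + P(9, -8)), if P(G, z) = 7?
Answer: 810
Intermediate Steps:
((3*1)*(-1*(-2)))*(128 + P(9, -8)) = ((3*1)*(-1*(-2)))*(128 + 7) = (3*2)*135 = 6*135 = 810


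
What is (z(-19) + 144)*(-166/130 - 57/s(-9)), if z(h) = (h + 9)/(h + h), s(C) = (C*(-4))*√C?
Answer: -227503/1235 + 2741*I/36 ≈ -184.21 + 76.139*I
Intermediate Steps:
s(C) = -4*C^(3/2) (s(C) = (-4*C)*√C = -4*C^(3/2))
z(h) = (9 + h)/(2*h) (z(h) = (9 + h)/((2*h)) = (9 + h)*(1/(2*h)) = (9 + h)/(2*h))
(z(-19) + 144)*(-166/130 - 57/s(-9)) = ((½)*(9 - 19)/(-19) + 144)*(-166/130 - 57*(-I/108)) = ((½)*(-1/19)*(-10) + 144)*(-166*1/130 - 57*(-I/108)) = (5/19 + 144)*(-83/65 - 57*(-I/108)) = 2741*(-83/65 - (-19)*I/36)/19 = 2741*(-83/65 + 19*I/36)/19 = -227503/1235 + 2741*I/36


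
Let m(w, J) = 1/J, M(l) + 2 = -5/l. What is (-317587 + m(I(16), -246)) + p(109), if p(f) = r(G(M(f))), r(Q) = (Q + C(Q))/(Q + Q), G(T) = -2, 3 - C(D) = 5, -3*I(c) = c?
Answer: -78126157/246 ≈ -3.1759e+5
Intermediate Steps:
M(l) = -2 - 5/l
I(c) = -c/3
C(D) = -2 (C(D) = 3 - 1*5 = 3 - 5 = -2)
r(Q) = (-2 + Q)/(2*Q) (r(Q) = (Q - 2)/(Q + Q) = (-2 + Q)/((2*Q)) = (-2 + Q)*(1/(2*Q)) = (-2 + Q)/(2*Q))
p(f) = 1 (p(f) = (1/2)*(-2 - 2)/(-2) = (1/2)*(-1/2)*(-4) = 1)
(-317587 + m(I(16), -246)) + p(109) = (-317587 + 1/(-246)) + 1 = (-317587 - 1/246) + 1 = -78126403/246 + 1 = -78126157/246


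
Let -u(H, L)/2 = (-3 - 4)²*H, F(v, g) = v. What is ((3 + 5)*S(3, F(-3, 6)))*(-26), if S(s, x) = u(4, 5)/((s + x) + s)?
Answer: 81536/3 ≈ 27179.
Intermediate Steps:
u(H, L) = -98*H (u(H, L) = -2*(-3 - 4)²*H = -2*(-7)²*H = -98*H)
S(s, x) = -392/(x + 2*s) (S(s, x) = (-98*4)/((s + x) + s) = -392/(x + 2*s))
((3 + 5)*S(3, F(-3, 6)))*(-26) = ((3 + 5)*(-392/(-3 + 2*3)))*(-26) = (8*(-392/(-3 + 6)))*(-26) = (8*(-392/3))*(-26) = -3136/3*(-26) = 81536/3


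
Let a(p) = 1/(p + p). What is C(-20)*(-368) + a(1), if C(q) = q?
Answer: 14721/2 ≈ 7360.5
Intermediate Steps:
a(p) = 1/(2*p)
C(-20)*(-368) + a(1) = -20*(-368) + (1/2)/1 = 7360 + (1/2)*1 = 7360 + 1/2 = 14721/2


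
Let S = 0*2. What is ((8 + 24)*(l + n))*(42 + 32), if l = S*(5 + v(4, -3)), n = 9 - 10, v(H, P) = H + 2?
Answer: -2368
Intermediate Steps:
S = 0
v(H, P) = 2 + H
n = -1
l = 0 (l = 0*(5 + (2 + 4)) = 0*(5 + 6) = 0*11 = 0)
((8 + 24)*(l + n))*(42 + 32) = ((8 + 24)*(0 - 1))*(42 + 32) = (32*(-1))*74 = -32*74 = -2368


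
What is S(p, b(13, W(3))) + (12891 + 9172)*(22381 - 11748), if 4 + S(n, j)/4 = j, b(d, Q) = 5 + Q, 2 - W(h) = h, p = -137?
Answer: 234595879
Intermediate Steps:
W(h) = 2 - h
S(n, j) = -16 + 4*j
S(p, b(13, W(3))) + (12891 + 9172)*(22381 - 11748) = (-16 + 4*(5 + (2 - 1*3))) + (12891 + 9172)*(22381 - 11748) = (-16 + 4*(5 + (2 - 3))) + 22063*10633 = (-16 + 4*(5 - 1)) + 234595879 = (-16 + 4*4) + 234595879 = (-16 + 16) + 234595879 = 0 + 234595879 = 234595879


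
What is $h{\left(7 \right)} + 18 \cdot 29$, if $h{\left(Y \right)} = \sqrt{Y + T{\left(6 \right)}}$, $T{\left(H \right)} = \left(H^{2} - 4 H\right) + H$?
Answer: $527$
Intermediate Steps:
$T{\left(H \right)} = H^{2} - 3 H$
$h{\left(Y \right)} = \sqrt{18 + Y}$ ($h{\left(Y \right)} = \sqrt{Y + 6 \left(-3 + 6\right)} = \sqrt{Y + 6 \cdot 3} = \sqrt{Y + 18} = \sqrt{18 + Y}$)
$h{\left(7 \right)} + 18 \cdot 29 = \sqrt{18 + 7} + 18 \cdot 29 = \sqrt{25} + 522 = 5 + 522 = 527$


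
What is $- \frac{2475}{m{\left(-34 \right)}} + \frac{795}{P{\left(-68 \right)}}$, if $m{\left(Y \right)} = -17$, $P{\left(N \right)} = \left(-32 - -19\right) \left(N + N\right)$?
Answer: $\frac{258195}{1768} \approx 146.04$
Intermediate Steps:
$P{\left(N \right)} = - 26 N$ ($P{\left(N \right)} = \left(-32 + 19\right) 2 N = - 13 \cdot 2 N = - 26 N$)
$- \frac{2475}{m{\left(-34 \right)}} + \frac{795}{P{\left(-68 \right)}} = - \frac{2475}{-17} + \frac{795}{\left(-26\right) \left(-68\right)} = \left(-2475\right) \left(- \frac{1}{17}\right) + \frac{795}{1768} = \frac{2475}{17} + 795 \cdot \frac{1}{1768} = \frac{2475}{17} + \frac{795}{1768} = \frac{258195}{1768}$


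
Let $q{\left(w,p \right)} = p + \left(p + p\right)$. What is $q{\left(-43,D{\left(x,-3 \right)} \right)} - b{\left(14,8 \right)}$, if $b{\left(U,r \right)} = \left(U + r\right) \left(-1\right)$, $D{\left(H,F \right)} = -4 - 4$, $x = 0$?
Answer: $-2$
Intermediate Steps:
$D{\left(H,F \right)} = -8$ ($D{\left(H,F \right)} = -4 - 4 = -8$)
$b{\left(U,r \right)} = - U - r$
$q{\left(w,p \right)} = 3 p$ ($q{\left(w,p \right)} = p + 2 p = 3 p$)
$q{\left(-43,D{\left(x,-3 \right)} \right)} - b{\left(14,8 \right)} = 3 \left(-8\right) - \left(\left(-1\right) 14 - 8\right) = -24 - \left(-14 - 8\right) = -24 - -22 = -24 + 22 = -2$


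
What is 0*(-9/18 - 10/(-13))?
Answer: 0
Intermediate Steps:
0*(-9/18 - 10/(-13)) = 0*(-9*1/18 - 10*(-1/13)) = 0*(-½ + 10/13) = 0*(7/26) = 0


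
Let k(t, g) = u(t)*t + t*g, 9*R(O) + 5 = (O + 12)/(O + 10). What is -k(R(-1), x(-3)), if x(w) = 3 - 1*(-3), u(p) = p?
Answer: 15368/6561 ≈ 2.3423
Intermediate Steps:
R(O) = -5/9 + (12 + O)/(9*(10 + O)) (R(O) = -5/9 + ((O + 12)/(O + 10))/9 = -5/9 + ((12 + O)/(10 + O))/9 = -5/9 + (12 + O)/(9*(10 + O)))
x(w) = 6 (x(w) = 3 + 3 = 6)
k(t, g) = t² + g*t (k(t, g) = t*t + t*g = t² + g*t)
-k(R(-1), x(-3)) = -2*(-19 - 2*(-1))/(9*(10 - 1))*(6 + 2*(-19 - 2*(-1))/(9*(10 - 1))) = -(2/9)*(-19 + 2)/9*(6 + (2/9)*(-19 + 2)/9) = -(2/9)*(⅑)*(-17)*(6 + (2/9)*(⅑)*(-17)) = -(-34)*(6 - 34/81)/81 = -(-34)*452/(81*81) = -1*(-15368/6561) = 15368/6561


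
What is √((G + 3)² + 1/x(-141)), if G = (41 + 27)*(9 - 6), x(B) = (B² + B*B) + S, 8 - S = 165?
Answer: √8485173230/445 ≈ 207.00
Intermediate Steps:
S = -157 (S = 8 - 1*165 = 8 - 165 = -157)
x(B) = -157 + 2*B² (x(B) = (B² + B*B) - 157 = (B² + B²) - 157 = 2*B² - 157 = -157 + 2*B²)
G = 204 (G = 68*3 = 204)
√((G + 3)² + 1/x(-141)) = √((204 + 3)² + 1/(-157 + 2*(-141)²)) = √(207² + 1/(-157 + 2*19881)) = √(42849 + 1/(-157 + 39762)) = √(42849 + 1/39605) = √(1697034646/39605) = √8485173230/445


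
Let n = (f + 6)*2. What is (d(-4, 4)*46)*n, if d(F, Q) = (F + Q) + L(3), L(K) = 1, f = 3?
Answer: 828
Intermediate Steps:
n = 18 (n = (3 + 6)*2 = 9*2 = 18)
d(F, Q) = 1 + F + Q (d(F, Q) = (F + Q) + 1 = 1 + F + Q)
(d(-4, 4)*46)*n = ((1 - 4 + 4)*46)*18 = (1*46)*18 = 46*18 = 828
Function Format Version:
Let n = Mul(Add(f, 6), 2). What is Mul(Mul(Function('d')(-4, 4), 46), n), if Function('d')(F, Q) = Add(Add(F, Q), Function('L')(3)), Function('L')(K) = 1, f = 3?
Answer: 828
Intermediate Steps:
n = 18 (n = Mul(Add(3, 6), 2) = Mul(9, 2) = 18)
Function('d')(F, Q) = Add(1, F, Q) (Function('d')(F, Q) = Add(Add(F, Q), 1) = Add(1, F, Q))
Mul(Mul(Function('d')(-4, 4), 46), n) = Mul(Mul(Add(1, -4, 4), 46), 18) = Mul(Mul(1, 46), 18) = Mul(46, 18) = 828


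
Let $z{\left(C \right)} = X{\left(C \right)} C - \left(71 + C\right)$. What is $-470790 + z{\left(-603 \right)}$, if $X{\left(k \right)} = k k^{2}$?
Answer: $132211034623$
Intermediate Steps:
$X{\left(k \right)} = k^{3}$
$z{\left(C \right)} = -71 + C^{4} - C$ ($z{\left(C \right)} = C^{3} C - \left(71 + C\right) = C^{4} - \left(71 + C\right) = -71 + C^{4} - C$)
$-470790 + z{\left(-603 \right)} = -470790 - \left(-532 - 132211504881\right) = -470790 + \left(-71 + 132211504881 + 603\right) = -470790 + 132211505413 = 132211034623$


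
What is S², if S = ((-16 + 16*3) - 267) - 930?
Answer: 1357225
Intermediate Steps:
S = -1165 (S = ((-16 + 48) - 267) - 930 = (32 - 267) - 930 = -235 - 930 = -1165)
S² = (-1165)² = 1357225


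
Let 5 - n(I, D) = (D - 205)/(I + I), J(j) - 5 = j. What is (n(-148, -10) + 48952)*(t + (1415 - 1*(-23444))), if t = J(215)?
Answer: 363421218503/296 ≈ 1.2278e+9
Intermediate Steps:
J(j) = 5 + j
n(I, D) = 5 - (-205 + D)/(2*I) (n(I, D) = 5 - (D - 205)/(I + I) = 5 - (-205 + D)/(2*I))
t = 220 (t = 5 + 215 = 220)
(n(-148, -10) + 48952)*(t + (1415 - 1*(-23444))) = ((½)*(205 - 1*(-10) + 10*(-148))/(-148) + 48952)*(220 + (1415 - 1*(-23444))) = ((½)*(-1/148)*(205 + 10 - 1480) + 48952)*(220 + (1415 + 23444)) = ((½)*(-1/148)*(-1265) + 48952)*(220 + 24859) = (1265/296 + 48952)*25079 = (14491057/296)*25079 = 363421218503/296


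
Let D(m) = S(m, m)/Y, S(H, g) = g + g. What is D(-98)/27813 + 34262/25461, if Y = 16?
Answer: 1270156145/944195724 ≈ 1.3452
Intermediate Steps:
S(H, g) = 2*g
D(m) = m/8 (D(m) = (2*m)/16 = (2*m)*(1/16) = m/8)
D(-98)/27813 + 34262/25461 = ((1/8)*(-98))/27813 + 34262/25461 = -49/4*1/27813 + 34262*(1/25461) = -49/111252 + 34262/25461 = 1270156145/944195724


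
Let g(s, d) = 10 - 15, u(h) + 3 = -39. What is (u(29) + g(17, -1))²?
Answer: 2209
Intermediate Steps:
u(h) = -42 (u(h) = -3 - 39 = -42)
g(s, d) = -5
(u(29) + g(17, -1))² = (-42 - 5)² = (-47)² = 2209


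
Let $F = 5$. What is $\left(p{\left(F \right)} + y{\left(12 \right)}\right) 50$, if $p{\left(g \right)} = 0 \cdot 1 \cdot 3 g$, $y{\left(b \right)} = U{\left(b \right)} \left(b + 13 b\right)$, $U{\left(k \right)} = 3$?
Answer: $25200$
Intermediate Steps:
$y{\left(b \right)} = 42 b$ ($y{\left(b \right)} = 3 \left(b + 13 b\right) = 3 \cdot 14 b = 42 b$)
$p{\left(g \right)} = 0$ ($p{\left(g \right)} = 0 \cdot 3 g = 0 g = 0$)
$\left(p{\left(F \right)} + y{\left(12 \right)}\right) 50 = \left(0 + 42 \cdot 12\right) 50 = \left(0 + 504\right) 50 = 504 \cdot 50 = 25200$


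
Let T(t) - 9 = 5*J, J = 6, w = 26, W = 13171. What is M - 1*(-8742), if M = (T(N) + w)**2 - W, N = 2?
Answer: -204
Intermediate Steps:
T(t) = 39 (T(t) = 9 + 5*6 = 9 + 30 = 39)
M = -8946 (M = (39 + 26)**2 - 1*13171 = 65**2 - 13171 = 4225 - 13171 = -8946)
M - 1*(-8742) = -8946 - 1*(-8742) = -8946 + 8742 = -204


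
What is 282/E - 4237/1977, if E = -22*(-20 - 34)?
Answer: -248669/130482 ≈ -1.9058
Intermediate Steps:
E = 1188 (E = -22*(-54) = 1188)
282/E - 4237/1977 = 282/1188 - 4237/1977 = 282*(1/1188) - 4237*1/1977 = 47/198 - 4237/1977 = -248669/130482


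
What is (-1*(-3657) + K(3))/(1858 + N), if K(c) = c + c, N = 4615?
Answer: 3663/6473 ≈ 0.56589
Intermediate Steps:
K(c) = 2*c
(-1*(-3657) + K(3))/(1858 + N) = (-1*(-3657) + 2*3)/(1858 + 4615) = (3657 + 6)/6473 = 3663*(1/6473) = 3663/6473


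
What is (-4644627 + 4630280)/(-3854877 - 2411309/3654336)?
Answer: 52428758592/14087018207981 ≈ 0.0037218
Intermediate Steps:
(-4644627 + 4630280)/(-3854877 - 2411309/3654336) = -14347/(-3854877 - 2411309*1/3654336) = -14347/(-3854877 - 2411309/3654336) = -14347/(-14087018207981/3654336) = -14347*(-3654336/14087018207981) = 52428758592/14087018207981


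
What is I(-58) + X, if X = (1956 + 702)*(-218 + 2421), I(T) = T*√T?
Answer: 5855574 - 58*I*√58 ≈ 5.8556e+6 - 441.71*I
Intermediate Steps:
I(T) = T^(3/2)
X = 5855574 (X = 2658*2203 = 5855574)
I(-58) + X = (-58)^(3/2) + 5855574 = -58*I*√58 + 5855574 = 5855574 - 58*I*√58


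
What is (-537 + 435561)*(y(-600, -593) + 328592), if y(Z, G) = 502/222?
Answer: 5289016426704/37 ≈ 1.4295e+11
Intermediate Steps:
y(Z, G) = 251/111 (y(Z, G) = 502*(1/222) = 251/111)
(-537 + 435561)*(y(-600, -593) + 328592) = (-537 + 435561)*(251/111 + 328592) = 435024*(36473963/111) = 5289016426704/37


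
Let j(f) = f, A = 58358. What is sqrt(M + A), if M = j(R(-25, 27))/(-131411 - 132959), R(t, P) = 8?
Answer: 3*sqrt(113297999277090)/132185 ≈ 241.57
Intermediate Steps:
M = -4/132185 (M = 8/(-131411 - 132959) = 8/(-264370) = 8*(-1/264370) = -4/132185 ≈ -3.0261e-5)
sqrt(M + A) = sqrt(-4/132185 + 58358) = sqrt(7714052226/132185) = 3*sqrt(113297999277090)/132185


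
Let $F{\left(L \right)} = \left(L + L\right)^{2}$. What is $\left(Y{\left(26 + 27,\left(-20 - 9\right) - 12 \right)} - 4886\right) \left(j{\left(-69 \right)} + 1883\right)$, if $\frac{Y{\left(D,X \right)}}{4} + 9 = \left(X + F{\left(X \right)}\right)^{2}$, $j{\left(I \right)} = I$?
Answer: $324062091676$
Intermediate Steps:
$F{\left(L \right)} = 4 L^{2}$ ($F{\left(L \right)} = \left(2 L\right)^{2} = 4 L^{2}$)
$Y{\left(D,X \right)} = -36 + 4 \left(X + 4 X^{2}\right)^{2}$
$\left(Y{\left(26 + 27,\left(-20 - 9\right) - 12 \right)} - 4886\right) \left(j{\left(-69 \right)} + 1883\right) = \left(\left(-36 + 4 \left(\left(-20 - 9\right) - 12\right)^{2} \left(1 + 4 \left(\left(-20 - 9\right) - 12\right)\right)^{2}\right) - 4886\right) \left(-69 + 1883\right) = \left(\left(-36 + 4 \left(-29 - 12\right)^{2} \left(1 + 4 \left(-29 - 12\right)\right)^{2}\right) - 4886\right) 1814 = \left(\left(-36 + 4 \left(-41\right)^{2} \left(1 + 4 \left(-41\right)\right)^{2}\right) - 4886\right) 1814 = \left(\left(-36 + 4 \cdot 1681 \left(1 - 164\right)^{2}\right) - 4886\right) 1814 = \left(\left(-36 + 4 \cdot 1681 \left(-163\right)^{2}\right) - 4886\right) 1814 = \left(\left(-36 + 4 \cdot 1681 \cdot 26569\right) - 4886\right) 1814 = \left(\left(-36 + 178649956\right) - 4886\right) 1814 = \left(178649920 - 4886\right) 1814 = 178645034 \cdot 1814 = 324062091676$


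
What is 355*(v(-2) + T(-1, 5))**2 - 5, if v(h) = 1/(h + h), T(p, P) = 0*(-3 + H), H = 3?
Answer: 275/16 ≈ 17.188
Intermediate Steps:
T(p, P) = 0 (T(p, P) = 0*(-3 + 3) = 0*0 = 0)
v(h) = 1/(2*h)
355*(v(-2) + T(-1, 5))**2 - 5 = 355*((1/2)/(-2) + 0)**2 - 5 = 355*((1/2)*(-1/2) + 0)**2 - 5 = 355*(-1/4 + 0)**2 - 5 = 355*(-1/4)**2 - 5 = 355*(1/16) - 5 = 355/16 - 5 = 275/16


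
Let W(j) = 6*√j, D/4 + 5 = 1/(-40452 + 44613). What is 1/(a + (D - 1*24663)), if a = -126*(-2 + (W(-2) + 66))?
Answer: -566978954343/18586650331134481 + 13089324276*I*√2/18586650331134481 ≈ -3.0505e-5 + 9.9593e-7*I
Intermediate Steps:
D = -83216/4161 (D = -20 + 4/(-40452 + 44613) = -20 + 4/4161 = -83216/4161 ≈ -19.999)
a = -8064 - 756*I*√2 (a = -126*(-2 + (6*√(-2) + 66)) = -126*(-2 + (6*(I*√2) + 66)) = -126*(-2 + (6*I*√2 + 66)) = -126*(-2 + (66 + 6*I*√2)) = -126*(64 + 6*I*√2) = -8064 - 756*I*√2 ≈ -8064.0 - 1069.1*I)
1/(a + (D - 1*24663)) = 1/((-8064 - 756*I*√2) + (-83216/4161 - 1*24663)) = 1/((-8064 - 756*I*√2) + (-83216/4161 - 24663)) = 1/((-8064 - 756*I*√2) - 102705959/4161) = 1/(-136260263/4161 - 756*I*√2)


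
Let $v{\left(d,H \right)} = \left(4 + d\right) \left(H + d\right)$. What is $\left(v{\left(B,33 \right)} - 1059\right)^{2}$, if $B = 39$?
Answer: $4149369$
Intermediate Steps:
$\left(v{\left(B,33 \right)} - 1059\right)^{2} = \left(\left(39^{2} + 4 \cdot 33 + 4 \cdot 39 + 33 \cdot 39\right) - 1059\right)^{2} = \left(\left(1521 + 132 + 156 + 1287\right) - 1059\right)^{2} = \left(3096 - 1059\right)^{2} = 2037^{2} = 4149369$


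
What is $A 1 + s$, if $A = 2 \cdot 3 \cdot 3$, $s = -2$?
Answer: $16$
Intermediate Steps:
$A = 18$ ($A = 6 \cdot 3 = 18$)
$A 1 + s = 18 \cdot 1 - 2 = 18 - 2 = 16$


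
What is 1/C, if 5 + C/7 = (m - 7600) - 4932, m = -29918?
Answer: -1/297185 ≈ -3.3649e-6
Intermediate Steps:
C = -297185 (C = -35 + 7*((-29918 - 7600) - 4932) = -35 + 7*(-37518 - 4932) = -35 + 7*(-42450) = -35 - 297150 = -297185)
1/C = 1/(-297185) = -1/297185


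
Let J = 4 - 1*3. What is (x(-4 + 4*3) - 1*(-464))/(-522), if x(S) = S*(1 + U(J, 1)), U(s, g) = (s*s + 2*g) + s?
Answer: -28/29 ≈ -0.96552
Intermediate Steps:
J = 1 (J = 4 - 3 = 1)
U(s, g) = s + s² + 2*g (U(s, g) = (s² + 2*g) + s = s + s² + 2*g)
x(S) = 5*S (x(S) = S*(1 + (1 + 1² + 2*1)) = S*(1 + (1 + 1 + 2)) = S*(1 + 4) = S*5 = 5*S)
(x(-4 + 4*3) - 1*(-464))/(-522) = (5*(-4 + 4*3) - 1*(-464))/(-522) = (5*(-4 + 12) + 464)*(-1/522) = (5*8 + 464)*(-1/522) = (40 + 464)*(-1/522) = 504*(-1/522) = -28/29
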